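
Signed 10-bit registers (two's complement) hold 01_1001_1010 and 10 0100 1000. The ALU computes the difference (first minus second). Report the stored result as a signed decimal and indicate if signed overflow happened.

-174; overflow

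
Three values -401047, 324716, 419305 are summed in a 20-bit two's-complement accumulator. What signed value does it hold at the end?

342974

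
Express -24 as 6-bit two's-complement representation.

101000

|-24| = 24 = 011000 in 6 bits.
Invert the bits: 100111. Add 1: 101000.
Check: 101000 reads as 40 − 64 = -24.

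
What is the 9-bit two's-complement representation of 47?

47 is non-negative, so write it directly in 9 bits: 000101111.

000101111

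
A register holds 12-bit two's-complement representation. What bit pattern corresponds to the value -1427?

|-1427| = 1427 = 010110010011 in 12 bits.
Invert the bits: 101001101100. Add 1: 101001101101.
Check: 101001101101 reads as 2669 − 4096 = -1427.

101001101101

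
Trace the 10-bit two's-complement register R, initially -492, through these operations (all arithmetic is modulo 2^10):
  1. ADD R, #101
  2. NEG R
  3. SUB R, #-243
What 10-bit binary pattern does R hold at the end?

1001111010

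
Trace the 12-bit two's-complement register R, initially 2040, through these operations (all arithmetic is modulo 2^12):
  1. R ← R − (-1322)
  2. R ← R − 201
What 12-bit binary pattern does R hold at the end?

Start: R = 2040 = 011111111000.
R = 2040 − (-1322) = 3362; wraps to -734 = 110100100010
R = -734 − 201 = -935 = 110001011001

110001011001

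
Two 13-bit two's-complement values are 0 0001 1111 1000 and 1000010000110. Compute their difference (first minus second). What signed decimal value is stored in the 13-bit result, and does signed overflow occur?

0 0001 1111 1000 → 0000111111000 = 504 (signed)
1000010000110 = -3962 (signed)
Subtract via negate-and-add: invert 1000010000110 + 1 = 0111101111010 (i.e. 3962).
  0000111111000
+ 0111101111010
= 1000101110010
Result 1000101110010: MSB = 1 → 4466 − 8192 = -3726.
Both addends (after negating the subtrahend) are non-negative but the stored result is negative: signed overflow. The true value 504 − (-3962) = 4466 lies outside [-4096, 4095].

-3726; overflow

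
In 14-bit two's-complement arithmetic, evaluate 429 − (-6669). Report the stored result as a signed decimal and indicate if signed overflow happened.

7098; no overflow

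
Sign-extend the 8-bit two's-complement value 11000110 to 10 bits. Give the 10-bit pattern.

1111000110

MSB of 11000110 is 1; replicate it into the new high bits.
11|11000110 → 1111000110 (still -58).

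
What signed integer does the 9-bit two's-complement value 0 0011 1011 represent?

MSB is 0, so the value is non-negative: 000111011 = 59.

59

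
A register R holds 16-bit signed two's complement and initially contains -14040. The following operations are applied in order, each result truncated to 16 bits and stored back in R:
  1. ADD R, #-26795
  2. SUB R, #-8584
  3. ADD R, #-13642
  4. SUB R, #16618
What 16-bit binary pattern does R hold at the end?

0000101111010001

Start: R = -14040 = 1100100100101000.
R = -14040 + (-26795) = -40835; wraps to 24701 = 0110000001111101
R = 24701 − (-8584) = 33285; wraps to -32251 = 1000001000000101
R = -32251 + (-13642) = -45893; wraps to 19643 = 0100110010111011
R = 19643 − 16618 = 3025 = 0000101111010001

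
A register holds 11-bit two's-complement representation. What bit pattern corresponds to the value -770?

|-770| = 770 = 01100000010 in 11 bits.
Invert the bits: 10011111101. Add 1: 10011111110.

10011111110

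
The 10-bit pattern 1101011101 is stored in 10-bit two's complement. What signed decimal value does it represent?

-163

MSB is 1, so the value is negative.
Invert: 0010100010. Add 1: 0010100011 = 163. So the value is −163.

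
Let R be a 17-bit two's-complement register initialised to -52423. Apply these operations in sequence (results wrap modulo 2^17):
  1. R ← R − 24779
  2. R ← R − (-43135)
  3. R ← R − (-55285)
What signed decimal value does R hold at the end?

Start: R = -52423 = 10011001100111001.
R = -52423 − 24779 = -77202; wraps to 53870 = 01101001001101110
R = 53870 − (-43135) = 97005; wraps to -34067 = 10111101011101101
R = -34067 − (-55285) = 21218 = 00101001011100010

21218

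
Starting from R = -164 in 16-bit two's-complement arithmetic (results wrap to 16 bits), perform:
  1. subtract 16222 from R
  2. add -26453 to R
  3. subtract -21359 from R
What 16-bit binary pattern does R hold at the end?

1010110000011000

Start: R = -164 = 1111111101011100.
R = -164 − 16222 = -16386 = 1011111111111110
R = -16386 + (-26453) = -42839; wraps to 22697 = 0101100010101001
R = 22697 − (-21359) = 44056; wraps to -21480 = 1010110000011000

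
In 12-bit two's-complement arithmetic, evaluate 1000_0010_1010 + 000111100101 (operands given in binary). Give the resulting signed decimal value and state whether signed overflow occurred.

1000_0010_1010 → 100000101010 = -2006 (signed)
000111100101 = 485 (signed)
  100000101010
+ 000111100101
= 101000001111
Result 101000001111: MSB = 1 → 2575 − 4096 = -1521.
Addends have opposite signs, so signed overflow cannot occur.

-1521; no overflow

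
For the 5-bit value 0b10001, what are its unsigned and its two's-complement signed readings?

unsigned = 17, signed = -15

Unsigned: 10001 = 17.
Signed: MSB=1 → 17 − 32 = -15.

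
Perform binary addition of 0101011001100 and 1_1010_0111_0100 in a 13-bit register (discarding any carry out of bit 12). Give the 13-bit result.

  0101011001100
+ 1101001110100
= 0010101000000  (discard carry-out 1)

0010101000000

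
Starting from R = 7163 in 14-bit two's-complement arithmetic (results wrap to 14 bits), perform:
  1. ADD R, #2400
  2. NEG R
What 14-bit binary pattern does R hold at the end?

01101010100101

Start: R = 7163 = 01101111111011.
R = 7163 + 2400 = 9563; wraps to -6821 = 10010101011011
R = −(-6821) = 6821 = 01101010100101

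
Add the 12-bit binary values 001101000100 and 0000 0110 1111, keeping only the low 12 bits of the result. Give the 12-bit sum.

  001101000100
+ 000001101111
= 001110110011

001110110011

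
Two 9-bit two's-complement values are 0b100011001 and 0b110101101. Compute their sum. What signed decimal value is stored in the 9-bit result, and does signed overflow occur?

0b100011001 → 100011001 = -231 (signed)
0b110101101 → 110101101 = -83 (signed)
  100011001
+ 110101101
= 011000110  (discard carry-out 1)
Result 011000110: MSB = 0 → value 198.
Both addends are negative but the stored result is non-negative: signed overflow. The true value -231 + (-83) = -314 lies outside [-256, 255].

198; overflow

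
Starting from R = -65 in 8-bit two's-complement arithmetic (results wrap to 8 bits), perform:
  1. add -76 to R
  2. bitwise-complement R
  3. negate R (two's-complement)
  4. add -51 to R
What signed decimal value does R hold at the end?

65

Start: R = -65 = 10111111.
R = -65 + (-76) = -141; wraps to 115 = 01110011
R = NOT 01110011 = 10001100 = -116
R = −(-116) = 116 = 01110100
R = 116 + (-51) = 65 = 01000001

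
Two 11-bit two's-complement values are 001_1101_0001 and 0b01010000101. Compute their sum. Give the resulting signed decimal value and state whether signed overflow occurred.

-938; overflow

001_1101_0001 → 00111010001 = 465 (signed)
0b01010000101 → 01010000101 = 645 (signed)
  00111010001
+ 01010000101
= 10001010110
Result 10001010110: MSB = 1 → 1110 − 2048 = -938.
Both addends are non-negative but the stored result is negative: signed overflow. The true value 465 + 645 = 1110 lies outside [-1024, 1023].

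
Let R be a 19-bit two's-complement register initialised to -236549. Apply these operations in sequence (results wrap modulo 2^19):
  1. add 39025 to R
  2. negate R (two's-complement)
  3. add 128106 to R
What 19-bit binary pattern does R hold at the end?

1001111011111111110

Start: R = -236549 = 1000110001111111011.
R = -236549 + 39025 = -197524 = 1001111110001101100
R = −(-197524) = 197524 = 0110000001110010100
R = 197524 + 128106 = 325630; wraps to -198658 = 1001111011111111110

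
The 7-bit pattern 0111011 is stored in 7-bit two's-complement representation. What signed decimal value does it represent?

MSB is 0, so the value is non-negative: 0111011 = 59.

59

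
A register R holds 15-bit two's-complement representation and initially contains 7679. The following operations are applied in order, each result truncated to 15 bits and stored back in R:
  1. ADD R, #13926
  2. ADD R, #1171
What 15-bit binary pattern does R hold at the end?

101100011111000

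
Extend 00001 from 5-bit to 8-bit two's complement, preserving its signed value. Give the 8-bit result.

00000001

MSB of 00001 is 0; replicate it into the new high bits.
000|00001 → 00000001 (still 1).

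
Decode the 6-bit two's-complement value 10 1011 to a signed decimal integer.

MSB is 1, so the value is negative.
Unsigned reading: 43. Subtract 2^6 = 64: 43 − 64 = -21.

-21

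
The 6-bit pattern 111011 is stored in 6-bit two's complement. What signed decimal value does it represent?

MSB is 1, so the value is negative.
Unsigned reading: 59. Subtract 2^6 = 64: 59 − 64 = -5.

-5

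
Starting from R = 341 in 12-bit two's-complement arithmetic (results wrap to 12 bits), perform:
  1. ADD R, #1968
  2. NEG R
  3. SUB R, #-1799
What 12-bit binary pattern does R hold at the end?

111000000010

Start: R = 341 = 000101010101.
R = 341 + 1968 = 2309; wraps to -1787 = 100100000101
R = −(-1787) = 1787 = 011011111011
R = 1787 − (-1799) = 3586; wraps to -510 = 111000000010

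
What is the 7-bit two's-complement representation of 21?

21 is non-negative, so write it directly in 7 bits: 0010101.

0010101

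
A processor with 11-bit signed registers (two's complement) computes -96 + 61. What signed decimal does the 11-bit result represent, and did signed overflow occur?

-35; no overflow

-96 → 11110100000
61 → 00000111101
  11110100000
+ 00000111101
= 11111011101
Result 11111011101: MSB = 1 → 2013 − 2048 = -35.
Addends have opposite signs, so signed overflow cannot occur.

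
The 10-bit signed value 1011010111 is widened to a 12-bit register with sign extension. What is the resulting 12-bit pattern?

111011010111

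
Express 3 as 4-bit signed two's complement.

0011

3 is non-negative, so write it directly in 4 bits: 0011.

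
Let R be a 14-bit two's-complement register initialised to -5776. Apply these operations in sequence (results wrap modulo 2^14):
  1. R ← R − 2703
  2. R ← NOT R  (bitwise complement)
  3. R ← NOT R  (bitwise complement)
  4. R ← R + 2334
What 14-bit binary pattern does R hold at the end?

Start: R = -5776 = 10100101110000.
R = -5776 − 2703 = -8479; wraps to 7905 = 01111011100001
R = NOT 01111011100001 = 10000100011110 = -7906
R = NOT 10000100011110 = 01111011100001 = 7905
R = 7905 + 2334 = 10239; wraps to -6145 = 10011111111111

10011111111111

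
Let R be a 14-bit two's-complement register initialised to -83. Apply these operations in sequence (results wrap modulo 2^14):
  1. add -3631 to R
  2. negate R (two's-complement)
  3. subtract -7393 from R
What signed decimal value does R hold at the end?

Start: R = -83 = 11111110101101.
R = -83 + (-3631) = -3714 = 11000101111110
R = −(-3714) = 3714 = 00111010000010
R = 3714 − (-7393) = 11107; wraps to -5277 = 10101101100011

-5277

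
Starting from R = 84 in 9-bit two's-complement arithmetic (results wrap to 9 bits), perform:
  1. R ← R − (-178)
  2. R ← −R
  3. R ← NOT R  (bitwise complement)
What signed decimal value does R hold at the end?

Start: R = 84 = 001010100.
R = 84 − (-178) = 262; wraps to -250 = 100000110
R = −(-250) = 250 = 011111010
R = NOT 011111010 = 100000101 = -251

-251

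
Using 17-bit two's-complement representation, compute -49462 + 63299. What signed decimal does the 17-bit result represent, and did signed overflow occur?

13837; no overflow

-49462 → 10011111011001010
63299 → 01111011101000011
  10011111011001010
+ 01111011101000011
= 00011011000001101  (discard carry-out 1)
Result 00011011000001101: MSB = 0 → value 13837.
Addends have opposite signs, so signed overflow cannot occur.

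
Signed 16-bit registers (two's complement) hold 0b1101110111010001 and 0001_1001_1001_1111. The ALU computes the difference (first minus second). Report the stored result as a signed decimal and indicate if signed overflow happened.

0b1101110111010001 → 1101110111010001 = -8751 (signed)
0001_1001_1001_1111 → 0001100110011111 = 6559 (signed)
Subtract via negate-and-add: invert 0001100110011111 + 1 = 1110011001100001 (i.e. -6559).
  1101110111010001
+ 1110011001100001
= 1100010000110010  (discard carry-out 1)
Result 1100010000110010: MSB = 1 → 50226 − 65536 = -15310.
Both addends (after negating the subtrahend) are negative and so is the stored result: no signed overflow.

-15310; no overflow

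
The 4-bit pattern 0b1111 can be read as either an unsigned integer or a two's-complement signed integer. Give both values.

Unsigned: 1111 = 15.
Signed: MSB=1 → 15 − 16 = -1.

unsigned = 15, signed = -1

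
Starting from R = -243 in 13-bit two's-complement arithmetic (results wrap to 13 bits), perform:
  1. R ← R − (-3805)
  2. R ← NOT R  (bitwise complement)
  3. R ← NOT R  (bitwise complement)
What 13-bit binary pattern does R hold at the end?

0110111101010

Start: R = -243 = 1111100001101.
R = -243 − (-3805) = 3562 = 0110111101010
R = NOT 0110111101010 = 1001000010101 = -3563
R = NOT 1001000010101 = 0110111101010 = 3562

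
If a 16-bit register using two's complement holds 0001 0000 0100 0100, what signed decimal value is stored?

4164

MSB is 0, so the value is non-negative: 0001000001000100 = 4164.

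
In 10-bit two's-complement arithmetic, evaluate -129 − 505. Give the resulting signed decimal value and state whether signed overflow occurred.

-129 → 1101111111
505 → 0111111001
Subtract via negate-and-add: invert 0111111001 + 1 = 1000000111 (i.e. -505).
  1101111111
+ 1000000111
= 0110000110  (discard carry-out 1)
Result 0110000110: MSB = 0 → value 390.
Both addends (after negating the subtrahend) are negative but the stored result is non-negative: signed overflow. The true value -129 − 505 = -634 lies outside [-512, 511].

390; overflow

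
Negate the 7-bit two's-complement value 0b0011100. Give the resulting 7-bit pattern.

1100100

Invert: 1100011. Add 1: 1100100.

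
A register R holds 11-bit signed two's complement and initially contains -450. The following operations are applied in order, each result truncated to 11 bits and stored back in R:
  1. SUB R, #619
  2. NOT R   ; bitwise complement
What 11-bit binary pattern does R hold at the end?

Start: R = -450 = 11000111110.
R = -450 − 619 = -1069; wraps to 979 = 01111010011
R = NOT 01111010011 = 10000101100 = -980

10000101100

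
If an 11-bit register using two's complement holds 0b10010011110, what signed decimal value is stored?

MSB is 1, so the value is negative.
Unsigned reading: 1182. Subtract 2^11 = 2048: 1182 − 2048 = -866.

-866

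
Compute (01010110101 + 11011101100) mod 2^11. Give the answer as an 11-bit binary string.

00110100001

  01010110101
+ 11011101100
= 00110100001  (discard carry-out 1)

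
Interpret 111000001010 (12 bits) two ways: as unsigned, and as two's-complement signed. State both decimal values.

unsigned = 3594, signed = -502

Unsigned: 111000001010 = 3594.
Signed: MSB=1 → 3594 − 4096 = -502.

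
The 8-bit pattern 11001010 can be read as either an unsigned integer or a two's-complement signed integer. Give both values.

Unsigned: 11001010 = 202.
Signed: MSB=1 → 202 − 256 = -54.

unsigned = 202, signed = -54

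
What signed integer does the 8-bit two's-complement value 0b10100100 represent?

-92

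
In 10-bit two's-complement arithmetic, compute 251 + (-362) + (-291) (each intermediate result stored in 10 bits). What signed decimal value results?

-402

251 + (-362) = -111 (1110010001)
-111 + (-291) = -402 (1001101110)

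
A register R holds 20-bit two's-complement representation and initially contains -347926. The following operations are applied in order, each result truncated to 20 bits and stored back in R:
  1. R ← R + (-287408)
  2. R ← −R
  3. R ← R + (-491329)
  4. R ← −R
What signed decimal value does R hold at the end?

-144005

Start: R = -347926 = 10101011000011101010.
R = -347926 + (-287408) = -635334; wraps to 413242 = 01100100111000111010
R = −(413242) = -413242 = 10011011000111000110
R = -413242 + (-491329) = -904571; wraps to 144005 = 00100011001010000101
R = −(144005) = -144005 = 11011100110101111011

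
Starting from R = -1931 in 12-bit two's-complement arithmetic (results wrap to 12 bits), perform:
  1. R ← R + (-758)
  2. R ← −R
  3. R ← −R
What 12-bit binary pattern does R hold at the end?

Start: R = -1931 = 100001110101.
R = -1931 + (-758) = -2689; wraps to 1407 = 010101111111
R = −(1407) = -1407 = 101010000001
R = −(-1407) = 1407 = 010101111111

010101111111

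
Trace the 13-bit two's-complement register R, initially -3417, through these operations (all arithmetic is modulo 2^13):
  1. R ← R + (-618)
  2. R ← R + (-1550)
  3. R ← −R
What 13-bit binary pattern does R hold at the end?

1010111010001

Start: R = -3417 = 1001010100111.
R = -3417 + (-618) = -4035 = 1000000111101
R = -4035 + (-1550) = -5585; wraps to 2607 = 0101000101111
R = −(2607) = -2607 = 1010111010001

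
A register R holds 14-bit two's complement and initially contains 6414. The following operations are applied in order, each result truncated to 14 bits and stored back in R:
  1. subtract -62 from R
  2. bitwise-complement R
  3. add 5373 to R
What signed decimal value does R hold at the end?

Start: R = 6414 = 01100100001110.
R = 6414 − (-62) = 6476 = 01100101001100
R = NOT 01100101001100 = 10011010110011 = -6477
R = -6477 + 5373 = -1104 = 11101110110000

-1104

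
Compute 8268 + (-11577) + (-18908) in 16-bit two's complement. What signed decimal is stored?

8268 + (-11577) = -3309 (1111001100010011)
-3309 + (-18908) = -22217 (1010100100110111)

-22217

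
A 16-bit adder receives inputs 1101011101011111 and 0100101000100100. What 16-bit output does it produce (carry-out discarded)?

  1101011101011111
+ 0100101000100100
= 0010000110000011  (discard carry-out 1)

0010000110000011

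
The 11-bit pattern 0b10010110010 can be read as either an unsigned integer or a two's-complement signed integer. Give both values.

Unsigned: 10010110010 = 1202.
Signed: MSB=1 → 1202 − 2048 = -846.

unsigned = 1202, signed = -846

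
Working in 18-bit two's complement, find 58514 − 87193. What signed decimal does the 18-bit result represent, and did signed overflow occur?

-28679; no overflow

58514 → 001110010010010010
87193 → 010101010010011001
Subtract via negate-and-add: invert 010101010010011001 + 1 = 101010101101100111 (i.e. -87193).
  001110010010010010
+ 101010101101100111
= 111000111111111001
Result 111000111111111001: MSB = 1 → 233465 − 262144 = -28679.
Addends (after negating the subtrahend) have opposite signs, so signed overflow cannot occur.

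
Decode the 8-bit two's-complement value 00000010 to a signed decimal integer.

MSB is 0, so the value is non-negative: 00000010 = 2.

2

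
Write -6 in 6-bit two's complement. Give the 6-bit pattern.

|-6| = 6 = 000110 in 6 bits.
Invert the bits: 111001. Add 1: 111010.
Check: 111010 reads as 58 − 64 = -6.

111010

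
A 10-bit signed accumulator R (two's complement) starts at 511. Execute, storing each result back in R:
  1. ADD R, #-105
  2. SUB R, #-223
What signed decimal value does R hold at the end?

Start: R = 511 = 0111111111.
R = 511 + (-105) = 406 = 0110010110
R = 406 − (-223) = 629; wraps to -395 = 1001110101

-395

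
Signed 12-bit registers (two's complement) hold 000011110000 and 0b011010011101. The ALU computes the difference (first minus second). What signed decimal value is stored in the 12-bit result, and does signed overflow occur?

-1453; no overflow

000011110000 = 240 (signed)
0b011010011101 → 011010011101 = 1693 (signed)
Subtract via negate-and-add: invert 011010011101 + 1 = 100101100011 (i.e. -1693).
  000011110000
+ 100101100011
= 101001010011
Result 101001010011: MSB = 1 → 2643 − 4096 = -1453.
Addends (after negating the subtrahend) have opposite signs, so signed overflow cannot occur.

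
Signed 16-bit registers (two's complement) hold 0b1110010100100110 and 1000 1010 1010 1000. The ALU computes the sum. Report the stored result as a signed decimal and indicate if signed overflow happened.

0b1110010100100110 → 1110010100100110 = -6874 (signed)
1000 1010 1010 1000 → 1000101010101000 = -30040 (signed)
  1110010100100110
+ 1000101010101000
= 0110111111001110  (discard carry-out 1)
Result 0110111111001110: MSB = 0 → value 28622.
Both addends are negative but the stored result is non-negative: signed overflow. The true value -6874 + (-30040) = -36914 lies outside [-32768, 32767].

28622; overflow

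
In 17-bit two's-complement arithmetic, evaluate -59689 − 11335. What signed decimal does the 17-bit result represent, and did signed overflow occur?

60048; overflow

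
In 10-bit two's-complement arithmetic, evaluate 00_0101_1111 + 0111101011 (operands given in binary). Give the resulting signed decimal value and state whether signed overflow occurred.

00_0101_1111 → 0001011111 = 95 (signed)
0111101011 = 491 (signed)
  0001011111
+ 0111101011
= 1001001010
Result 1001001010: MSB = 1 → 586 − 1024 = -438.
Both addends are non-negative but the stored result is negative: signed overflow. The true value 95 + 491 = 586 lies outside [-512, 511].

-438; overflow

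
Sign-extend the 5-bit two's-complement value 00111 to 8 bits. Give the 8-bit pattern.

00000111

MSB of 00111 is 0; replicate it into the new high bits.
000|00111 → 00000111 (still 7).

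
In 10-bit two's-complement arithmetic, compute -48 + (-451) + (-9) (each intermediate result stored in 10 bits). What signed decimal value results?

-508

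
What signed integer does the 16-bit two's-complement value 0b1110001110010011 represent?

MSB is 1, so the value is negative.
Unsigned reading: 58259. Subtract 2^16 = 65536: 58259 − 65536 = -7277.

-7277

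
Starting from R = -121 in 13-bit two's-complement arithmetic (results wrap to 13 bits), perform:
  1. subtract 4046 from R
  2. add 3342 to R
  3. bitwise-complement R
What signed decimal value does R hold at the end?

Start: R = -121 = 1111110000111.
R = -121 − 4046 = -4167; wraps to 4025 = 0111110111001
R = 4025 + 3342 = 7367; wraps to -825 = 1110011000111
R = NOT 1110011000111 = 0001100111000 = 824

824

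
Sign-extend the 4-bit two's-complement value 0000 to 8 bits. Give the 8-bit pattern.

00000000

MSB of 0000 is 0; replicate it into the new high bits.
0000|0000 → 00000000 (still 0).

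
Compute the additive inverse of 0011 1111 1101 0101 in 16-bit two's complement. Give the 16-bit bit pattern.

1100000000101011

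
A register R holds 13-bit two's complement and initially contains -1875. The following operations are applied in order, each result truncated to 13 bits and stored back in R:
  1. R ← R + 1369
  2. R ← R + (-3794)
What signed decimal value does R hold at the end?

3892

Start: R = -1875 = 1100010101101.
R = -1875 + 1369 = -506 = 1111000000110
R = -506 + (-3794) = -4300; wraps to 3892 = 0111100110100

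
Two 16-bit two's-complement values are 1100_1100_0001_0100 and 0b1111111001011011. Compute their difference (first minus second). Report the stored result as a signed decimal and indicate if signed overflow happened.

1100_1100_0001_0100 → 1100110000010100 = -13292 (signed)
0b1111111001011011 → 1111111001011011 = -421 (signed)
Subtract via negate-and-add: invert 1111111001011011 + 1 = 0000000110100101 (i.e. 421).
  1100110000010100
+ 0000000110100101
= 1100110110111001
Result 1100110110111001: MSB = 1 → 52665 − 65536 = -12871.
Addends (after negating the subtrahend) have opposite signs, so signed overflow cannot occur.

-12871; no overflow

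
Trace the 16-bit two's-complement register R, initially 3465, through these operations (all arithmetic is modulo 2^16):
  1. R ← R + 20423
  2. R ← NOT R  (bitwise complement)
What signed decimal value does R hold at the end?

-23889

Start: R = 3465 = 0000110110001001.
R = 3465 + 20423 = 23888 = 0101110101010000
R = NOT 0101110101010000 = 1010001010101111 = -23889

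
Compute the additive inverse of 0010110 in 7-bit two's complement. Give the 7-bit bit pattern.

1101010

Invert: 1101001. Add 1: 1101010.
Check: 0010110 = 22, 1101010 = -22.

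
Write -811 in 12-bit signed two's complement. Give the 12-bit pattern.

110011010101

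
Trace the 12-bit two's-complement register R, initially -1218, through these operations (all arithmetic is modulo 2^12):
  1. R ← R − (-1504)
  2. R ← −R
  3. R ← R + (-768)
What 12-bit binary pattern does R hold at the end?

101111100010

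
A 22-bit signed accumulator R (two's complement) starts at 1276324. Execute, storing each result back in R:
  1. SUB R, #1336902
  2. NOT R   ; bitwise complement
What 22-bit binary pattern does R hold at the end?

Start: R = 1276324 = 0100110111100110100100.
R = 1276324 − 1336902 = -60578 = 1111110001001101011110
R = NOT 1111110001001101011110 = 0000001110110010100001 = 60577

0000001110110010100001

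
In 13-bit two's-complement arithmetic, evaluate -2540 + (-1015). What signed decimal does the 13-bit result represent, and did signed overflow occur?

-3555; no overflow

-2540 → 1011000010100
-1015 → 1110000001001
  1011000010100
+ 1110000001001
= 1001000011101  (discard carry-out 1)
Result 1001000011101: MSB = 1 → 4637 − 8192 = -3555.
Both addends are negative and so is the stored result: no signed overflow.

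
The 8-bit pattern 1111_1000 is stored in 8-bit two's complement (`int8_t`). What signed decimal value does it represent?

MSB is 1, so the value is negative.
Invert: 00000111. Add 1: 00001000 = 8. So the value is −8.

-8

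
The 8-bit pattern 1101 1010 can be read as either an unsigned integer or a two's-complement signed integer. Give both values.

unsigned = 218, signed = -38

Unsigned: 11011010 = 218.
Signed: MSB=1 → 218 − 256 = -38.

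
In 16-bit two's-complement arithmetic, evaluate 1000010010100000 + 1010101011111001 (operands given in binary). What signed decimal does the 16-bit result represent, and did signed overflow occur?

1000010010100000 = -31584 (signed)
1010101011111001 = -21767 (signed)
  1000010010100000
+ 1010101011111001
= 0010111110011001  (discard carry-out 1)
Result 0010111110011001: MSB = 0 → value 12185.
Both addends are negative but the stored result is non-negative: signed overflow. The true value -31584 + (-21767) = -53351 lies outside [-32768, 32767].

12185; overflow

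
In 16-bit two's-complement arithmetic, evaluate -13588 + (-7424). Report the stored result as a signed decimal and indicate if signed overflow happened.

-13588 → 1100101011101100
-7424 → 1110001100000000
  1100101011101100
+ 1110001100000000
= 1010110111101100  (discard carry-out 1)
Result 1010110111101100: MSB = 1 → 44524 − 65536 = -21012.
Both addends are negative and so is the stored result: no signed overflow.

-21012; no overflow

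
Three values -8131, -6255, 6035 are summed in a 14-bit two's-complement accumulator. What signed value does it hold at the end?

8033

-8131 + (-6255) = -14386 → wraps to 1998 (00011111001110)
1998 + 6035 = 8033 (01111101100001)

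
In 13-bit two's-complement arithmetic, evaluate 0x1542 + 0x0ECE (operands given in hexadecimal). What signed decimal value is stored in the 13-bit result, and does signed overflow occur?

0x1542 = 1010101000010 = -2750 (signed)
0x0ECE = 0111011001110 = 3790 (signed)
  1010101000010
+ 0111011001110
= 0010000010000  (discard carry-out 1)
Result 0010000010000: MSB = 0 → value 1040.
Addends have opposite signs, so signed overflow cannot occur.

1040; no overflow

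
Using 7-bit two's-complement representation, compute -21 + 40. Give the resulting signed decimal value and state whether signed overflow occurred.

-21 → 1101011
40 → 0101000
  1101011
+ 0101000
= 0010011  (discard carry-out 1)
Result 0010011: MSB = 0 → value 19.
Addends have opposite signs, so signed overflow cannot occur.

19; no overflow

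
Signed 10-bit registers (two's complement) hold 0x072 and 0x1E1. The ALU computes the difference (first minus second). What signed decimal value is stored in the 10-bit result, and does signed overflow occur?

0x072 = 0001110010 = 114 (signed)
0x1E1 = 0111100001 = 481 (signed)
Subtract via negate-and-add: invert 0111100001 + 1 = 1000011111 (i.e. -481).
  0001110010
+ 1000011111
= 1010010001
Result 1010010001: MSB = 1 → 657 − 1024 = -367.
Addends (after negating the subtrahend) have opposite signs, so signed overflow cannot occur.

-367; no overflow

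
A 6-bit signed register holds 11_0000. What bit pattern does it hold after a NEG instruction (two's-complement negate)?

010000

Invert: 001111. Add 1: 010000.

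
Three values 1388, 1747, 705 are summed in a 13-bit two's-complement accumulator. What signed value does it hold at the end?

3840

1388 + 1747 = 3135 (0110000111111)
3135 + 705 = 3840 (0111100000000)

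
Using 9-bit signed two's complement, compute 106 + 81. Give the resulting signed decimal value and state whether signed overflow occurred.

187; no overflow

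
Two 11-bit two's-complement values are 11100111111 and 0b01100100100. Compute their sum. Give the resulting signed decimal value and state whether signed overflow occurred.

11100111111 = -193 (signed)
0b01100100100 → 01100100100 = 804 (signed)
  11100111111
+ 01100100100
= 01001100011  (discard carry-out 1)
Result 01001100011: MSB = 0 → value 611.
Addends have opposite signs, so signed overflow cannot occur.

611; no overflow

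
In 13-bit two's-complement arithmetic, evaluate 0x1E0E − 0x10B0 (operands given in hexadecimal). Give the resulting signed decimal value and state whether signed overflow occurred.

0x1E0E = 1111000001110 = -498 (signed)
0x10B0 = 1000010110000 = -3920 (signed)
Subtract via negate-and-add: invert 1000010110000 + 1 = 0111101010000 (i.e. 3920).
  1111000001110
+ 0111101010000
= 0110101011110  (discard carry-out 1)
Result 0110101011110: MSB = 0 → value 3422.
Addends (after negating the subtrahend) have opposite signs, so signed overflow cannot occur.

3422; no overflow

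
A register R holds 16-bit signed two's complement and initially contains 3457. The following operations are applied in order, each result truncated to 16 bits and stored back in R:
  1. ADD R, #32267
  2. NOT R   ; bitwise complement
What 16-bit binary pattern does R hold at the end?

0111010001110011

Start: R = 3457 = 0000110110000001.
R = 3457 + 32267 = 35724; wraps to -29812 = 1000101110001100
R = NOT 1000101110001100 = 0111010001110011 = 29811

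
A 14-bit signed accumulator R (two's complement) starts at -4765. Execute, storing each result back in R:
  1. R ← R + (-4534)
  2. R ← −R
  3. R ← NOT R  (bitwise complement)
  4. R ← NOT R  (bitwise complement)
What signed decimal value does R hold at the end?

-7085

Start: R = -4765 = 10110101100011.
R = -4765 + (-4534) = -9299; wraps to 7085 = 01101110101101
R = −(7085) = -7085 = 10010001010011
R = NOT 10010001010011 = 01101110101100 = 7084
R = NOT 01101110101100 = 10010001010011 = -7085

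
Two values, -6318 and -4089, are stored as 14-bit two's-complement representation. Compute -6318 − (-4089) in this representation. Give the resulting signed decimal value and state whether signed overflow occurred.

-6318 → 10011101010010
-4089 → 11000000000111
Subtract via negate-and-add: invert 11000000000111 + 1 = 00111111111001 (i.e. 4089).
  10011101010010
+ 00111111111001
= 11011101001011
Result 11011101001011: MSB = 1 → 14155 − 16384 = -2229.
Addends (after negating the subtrahend) have opposite signs, so signed overflow cannot occur.

-2229; no overflow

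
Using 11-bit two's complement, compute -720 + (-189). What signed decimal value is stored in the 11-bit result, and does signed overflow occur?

-909; no overflow

-720 → 10100110000
-189 → 11101000011
  10100110000
+ 11101000011
= 10001110011  (discard carry-out 1)
Result 10001110011: MSB = 1 → 1139 − 2048 = -909.
Both addends are negative and so is the stored result: no signed overflow.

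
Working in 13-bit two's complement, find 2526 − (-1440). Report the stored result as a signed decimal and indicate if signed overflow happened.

3966; no overflow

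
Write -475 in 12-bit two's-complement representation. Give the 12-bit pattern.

111000100101

|-475| = 475 = 000111011011 in 12 bits.
Invert the bits: 111000100100. Add 1: 111000100101.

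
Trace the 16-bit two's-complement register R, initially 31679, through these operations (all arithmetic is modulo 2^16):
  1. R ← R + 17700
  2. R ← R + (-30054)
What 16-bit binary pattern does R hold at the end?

Start: R = 31679 = 0111101110111111.
R = 31679 + 17700 = 49379; wraps to -16157 = 1100000011100011
R = -16157 + (-30054) = -46211; wraps to 19325 = 0100101101111101

0100101101111101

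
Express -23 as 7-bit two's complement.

|-23| = 23 = 0010111 in 7 bits.
Invert the bits: 1101000. Add 1: 1101001.
Check: 1101001 reads as 105 − 128 = -23.

1101001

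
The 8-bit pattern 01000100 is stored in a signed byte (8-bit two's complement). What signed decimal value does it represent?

MSB is 0, so the value is non-negative: 01000100 = 68.

68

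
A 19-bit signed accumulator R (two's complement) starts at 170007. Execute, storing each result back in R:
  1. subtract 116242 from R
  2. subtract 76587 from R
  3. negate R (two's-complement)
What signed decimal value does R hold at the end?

Start: R = 170007 = 0101001100000010111.
R = 170007 − 116242 = 53765 = 0001101001000000101
R = 53765 − 76587 = -22822 = 1111010011011011010
R = −(-22822) = 22822 = 0000101100100100110

22822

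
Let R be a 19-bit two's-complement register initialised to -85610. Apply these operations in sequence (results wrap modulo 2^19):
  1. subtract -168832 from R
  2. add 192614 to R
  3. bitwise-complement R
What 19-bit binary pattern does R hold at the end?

Start: R = -85610 = 1101011000110010110.
R = -85610 − (-168832) = 83222 = 0010100010100010110
R = 83222 + 192614 = 275836; wraps to -248452 = 1000011010101111100
R = NOT 1000011010101111100 = 0111100101010000011 = 248451

0111100101010000011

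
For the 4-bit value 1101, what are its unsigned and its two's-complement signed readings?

unsigned = 13, signed = -3

Unsigned: 1101 = 13.
Signed: MSB=1 → 13 − 16 = -3.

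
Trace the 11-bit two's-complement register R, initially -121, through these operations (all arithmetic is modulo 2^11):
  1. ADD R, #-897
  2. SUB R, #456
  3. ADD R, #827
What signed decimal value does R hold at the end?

Start: R = -121 = 11110000111.
R = -121 + (-897) = -1018 = 10000000110
R = -1018 − 456 = -1474; wraps to 574 = 01000111110
R = 574 + 827 = 1401; wraps to -647 = 10101111001

-647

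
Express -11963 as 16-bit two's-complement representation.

1101000101000101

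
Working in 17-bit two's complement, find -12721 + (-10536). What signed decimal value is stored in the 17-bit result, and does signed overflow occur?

-23257; no overflow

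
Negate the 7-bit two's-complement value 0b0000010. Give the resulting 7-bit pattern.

1111110

Invert: 1111101. Add 1: 1111110.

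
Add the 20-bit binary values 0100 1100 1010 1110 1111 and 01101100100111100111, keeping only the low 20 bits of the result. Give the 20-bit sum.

  01001100101011101111
+ 01101100100111100111
= 10111001010011010110

10111001010011010110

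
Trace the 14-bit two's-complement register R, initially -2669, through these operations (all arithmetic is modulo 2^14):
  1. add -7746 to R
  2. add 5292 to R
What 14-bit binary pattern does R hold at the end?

Start: R = -2669 = 11010110010011.
R = -2669 + (-7746) = -10415; wraps to 5969 = 01011101010001
R = 5969 + 5292 = 11261; wraps to -5123 = 10101111111101

10101111111101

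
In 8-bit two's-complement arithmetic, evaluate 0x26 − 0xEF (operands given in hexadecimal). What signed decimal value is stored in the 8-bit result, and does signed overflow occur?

0x26 = 00100110 = 38 (signed)
0xEF = 11101111 = -17 (signed)
Subtract via negate-and-add: invert 11101111 + 1 = 00010001 (i.e. 17).
  00100110
+ 00010001
= 00110111
Result 00110111: MSB = 0 → value 55.
Both addends (after negating the subtrahend) are non-negative and so is the stored result: no signed overflow.

55; no overflow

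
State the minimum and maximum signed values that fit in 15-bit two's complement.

Minimum: −2^14 = -16384.
Maximum: 2^14 − 1 = 16383.

min = -16384, max = 16383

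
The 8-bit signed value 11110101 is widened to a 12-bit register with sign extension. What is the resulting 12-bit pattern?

MSB of 11110101 is 1; replicate it into the new high bits.
1111|11110101 → 111111110101 (still -11).

111111110101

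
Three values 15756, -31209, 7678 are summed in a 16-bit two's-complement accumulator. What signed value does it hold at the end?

-7775

15756 + (-31209) = -15453 (1100001110100011)
-15453 + 7678 = -7775 (1110000110100001)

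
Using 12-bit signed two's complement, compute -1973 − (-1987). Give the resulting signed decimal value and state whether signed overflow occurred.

14; no overflow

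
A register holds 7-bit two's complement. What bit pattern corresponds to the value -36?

|-36| = 36 = 0100100 in 7 bits.
Invert the bits: 1011011. Add 1: 1011100.

1011100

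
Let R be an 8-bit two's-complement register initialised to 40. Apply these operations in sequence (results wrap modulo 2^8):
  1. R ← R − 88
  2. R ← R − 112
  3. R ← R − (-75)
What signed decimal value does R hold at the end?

-85

Start: R = 40 = 00101000.
R = 40 − 88 = -48 = 11010000
R = -48 − 112 = -160; wraps to 96 = 01100000
R = 96 − (-75) = 171; wraps to -85 = 10101011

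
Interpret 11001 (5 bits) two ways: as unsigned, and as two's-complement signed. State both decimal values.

unsigned = 25, signed = -7

Unsigned: 11001 = 25.
Signed: MSB=1 → 25 − 32 = -7.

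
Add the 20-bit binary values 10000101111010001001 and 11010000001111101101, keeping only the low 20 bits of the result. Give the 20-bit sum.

01010110001001110110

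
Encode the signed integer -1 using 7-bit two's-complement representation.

|-1| = 1 = 0000001 in 7 bits.
Invert the bits: 1111110. Add 1: 1111111.

1111111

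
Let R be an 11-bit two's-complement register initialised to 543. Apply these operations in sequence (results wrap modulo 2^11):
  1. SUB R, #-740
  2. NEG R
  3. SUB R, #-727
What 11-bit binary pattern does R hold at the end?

10111010100

Start: R = 543 = 01000011111.
R = 543 − (-740) = 1283; wraps to -765 = 10100000011
R = −(-765) = 765 = 01011111101
R = 765 − (-727) = 1492; wraps to -556 = 10111010100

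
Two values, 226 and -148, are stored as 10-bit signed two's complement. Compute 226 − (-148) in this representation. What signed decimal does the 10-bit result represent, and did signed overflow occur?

374; no overflow

226 → 0011100010
-148 → 1101101100
Subtract via negate-and-add: invert 1101101100 + 1 = 0010010100 (i.e. 148).
  0011100010
+ 0010010100
= 0101110110
Result 0101110110: MSB = 0 → value 374.
Both addends (after negating the subtrahend) are non-negative and so is the stored result: no signed overflow.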